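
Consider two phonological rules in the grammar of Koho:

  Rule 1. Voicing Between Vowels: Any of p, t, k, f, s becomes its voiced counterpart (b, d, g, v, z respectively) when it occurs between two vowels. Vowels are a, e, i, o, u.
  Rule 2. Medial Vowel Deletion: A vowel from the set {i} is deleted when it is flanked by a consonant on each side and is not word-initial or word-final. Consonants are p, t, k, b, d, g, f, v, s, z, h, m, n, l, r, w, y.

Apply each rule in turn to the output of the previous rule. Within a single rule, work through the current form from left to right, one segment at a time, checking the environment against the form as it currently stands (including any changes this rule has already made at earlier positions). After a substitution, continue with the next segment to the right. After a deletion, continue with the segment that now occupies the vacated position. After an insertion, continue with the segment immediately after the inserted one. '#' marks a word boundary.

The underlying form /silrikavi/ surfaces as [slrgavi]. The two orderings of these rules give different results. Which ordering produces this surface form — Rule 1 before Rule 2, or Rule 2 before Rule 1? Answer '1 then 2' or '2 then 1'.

Order 1 then 2:
  1 Voicing Between Vowels: [silrikavi] → [silrigavi]
  2 Medial Vowel Deletion: [silrigavi] → [slrgavi]
  result: [slrgavi]
Order 2 then 1:
  2 Medial Vowel Deletion: [silrikavi] → [slrkavi]
  1 Voicing Between Vowels: no change — [slrkavi]
  result: [slrkavi]

1 then 2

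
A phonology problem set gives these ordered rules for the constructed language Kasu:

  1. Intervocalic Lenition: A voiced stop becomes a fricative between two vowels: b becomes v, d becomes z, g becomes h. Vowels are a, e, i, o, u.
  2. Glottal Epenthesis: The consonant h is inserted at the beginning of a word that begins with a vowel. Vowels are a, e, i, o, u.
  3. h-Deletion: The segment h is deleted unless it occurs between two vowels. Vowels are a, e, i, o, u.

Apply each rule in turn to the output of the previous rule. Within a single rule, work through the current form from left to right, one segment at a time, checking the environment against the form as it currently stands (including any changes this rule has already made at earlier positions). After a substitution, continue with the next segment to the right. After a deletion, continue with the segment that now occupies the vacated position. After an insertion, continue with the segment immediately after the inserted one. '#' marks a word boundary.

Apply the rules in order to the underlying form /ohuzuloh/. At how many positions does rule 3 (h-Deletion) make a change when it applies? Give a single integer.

2

1 Intervocalic Lenition: no change — [ohuzuloh]
2 Glottal Epenthesis: [ohuzuloh] → [hohuzuloh]
3 h-Deletion: [hohuzuloh] → [ohuzulo]
Rule 3 changed 2 position(s).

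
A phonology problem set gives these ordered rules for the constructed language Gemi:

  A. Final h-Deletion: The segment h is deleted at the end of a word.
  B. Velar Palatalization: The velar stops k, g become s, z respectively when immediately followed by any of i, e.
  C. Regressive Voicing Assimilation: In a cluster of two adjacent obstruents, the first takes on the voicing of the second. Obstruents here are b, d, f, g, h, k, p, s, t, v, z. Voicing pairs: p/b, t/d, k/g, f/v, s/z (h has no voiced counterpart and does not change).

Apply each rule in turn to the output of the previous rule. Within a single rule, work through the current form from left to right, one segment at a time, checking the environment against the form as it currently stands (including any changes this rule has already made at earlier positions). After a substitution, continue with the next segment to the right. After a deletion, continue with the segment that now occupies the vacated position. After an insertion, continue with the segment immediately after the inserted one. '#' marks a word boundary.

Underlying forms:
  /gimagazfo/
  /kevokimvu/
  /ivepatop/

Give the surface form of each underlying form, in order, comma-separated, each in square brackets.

/gimagazfo/:
  A Final h-Deletion: no change — [gimagazfo]
  B Velar Palatalization: [gimagazfo] → [zimagazfo]
  C Regressive Voicing Assimilation: [zimagazfo] → [zimagasfo]
/kevokimvu/:
  A Final h-Deletion: no change — [kevokimvu]
  B Velar Palatalization: [kevokimvu] → [sevosimvu]
  C Regressive Voicing Assimilation: no change — [sevosimvu]
/ivepatop/:
  A Final h-Deletion: no change — [ivepatop]
  B Velar Palatalization: no change — [ivepatop]
  C Regressive Voicing Assimilation: no change — [ivepatop]

[zimagasfo], [sevosimvu], [ivepatop]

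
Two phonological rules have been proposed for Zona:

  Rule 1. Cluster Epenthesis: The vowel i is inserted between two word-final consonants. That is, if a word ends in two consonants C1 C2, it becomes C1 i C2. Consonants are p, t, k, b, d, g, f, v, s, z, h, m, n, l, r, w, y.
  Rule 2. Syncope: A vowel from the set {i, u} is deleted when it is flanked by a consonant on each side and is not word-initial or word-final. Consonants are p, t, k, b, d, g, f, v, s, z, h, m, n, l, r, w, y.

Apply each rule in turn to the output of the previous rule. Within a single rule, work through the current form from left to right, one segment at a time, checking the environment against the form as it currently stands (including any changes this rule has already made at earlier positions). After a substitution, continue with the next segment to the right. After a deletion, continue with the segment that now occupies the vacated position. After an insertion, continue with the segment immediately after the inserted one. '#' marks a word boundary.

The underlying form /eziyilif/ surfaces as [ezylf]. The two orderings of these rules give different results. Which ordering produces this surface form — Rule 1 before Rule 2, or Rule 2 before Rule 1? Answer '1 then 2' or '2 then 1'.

1 then 2

Order 1 then 2:
  1 Cluster Epenthesis: no change — [eziyilif]
  2 Syncope: [eziyilif] → [ezylf]
  result: [ezylf]
Order 2 then 1:
  2 Syncope: [eziyilif] → [ezylf]
  1 Cluster Epenthesis: [ezylf] → [ezylif]
  result: [ezylif]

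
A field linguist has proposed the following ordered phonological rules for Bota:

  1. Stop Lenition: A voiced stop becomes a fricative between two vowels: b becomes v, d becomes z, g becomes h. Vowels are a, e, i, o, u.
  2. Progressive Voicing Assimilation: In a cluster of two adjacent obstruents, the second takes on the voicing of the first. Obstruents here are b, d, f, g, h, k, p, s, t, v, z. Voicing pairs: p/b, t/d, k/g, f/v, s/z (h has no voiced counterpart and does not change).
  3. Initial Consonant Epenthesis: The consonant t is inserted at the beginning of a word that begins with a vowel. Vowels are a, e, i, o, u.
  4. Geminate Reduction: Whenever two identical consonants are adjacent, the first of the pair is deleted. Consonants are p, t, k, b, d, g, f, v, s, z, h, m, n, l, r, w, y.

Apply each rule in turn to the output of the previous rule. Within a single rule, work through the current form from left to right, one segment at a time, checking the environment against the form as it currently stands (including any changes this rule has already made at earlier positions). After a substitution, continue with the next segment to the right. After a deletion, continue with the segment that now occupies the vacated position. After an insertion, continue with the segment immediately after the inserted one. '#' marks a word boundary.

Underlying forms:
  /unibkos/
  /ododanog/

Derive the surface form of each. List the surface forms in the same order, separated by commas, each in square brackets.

/unibkos/:
  1 Stop Lenition: no change — [unibkos]
  2 Progressive Voicing Assimilation: [unibkos] → [unibgos]
  3 Initial Consonant Epenthesis: [unibgos] → [tunibgos]
  4 Geminate Reduction: no change — [tunibgos]
/ododanog/:
  1 Stop Lenition: [ododanog] → [ozozanog]
  2 Progressive Voicing Assimilation: no change — [ozozanog]
  3 Initial Consonant Epenthesis: [ozozanog] → [tozozanog]
  4 Geminate Reduction: no change — [tozozanog]

[tunibgos], [tozozanog]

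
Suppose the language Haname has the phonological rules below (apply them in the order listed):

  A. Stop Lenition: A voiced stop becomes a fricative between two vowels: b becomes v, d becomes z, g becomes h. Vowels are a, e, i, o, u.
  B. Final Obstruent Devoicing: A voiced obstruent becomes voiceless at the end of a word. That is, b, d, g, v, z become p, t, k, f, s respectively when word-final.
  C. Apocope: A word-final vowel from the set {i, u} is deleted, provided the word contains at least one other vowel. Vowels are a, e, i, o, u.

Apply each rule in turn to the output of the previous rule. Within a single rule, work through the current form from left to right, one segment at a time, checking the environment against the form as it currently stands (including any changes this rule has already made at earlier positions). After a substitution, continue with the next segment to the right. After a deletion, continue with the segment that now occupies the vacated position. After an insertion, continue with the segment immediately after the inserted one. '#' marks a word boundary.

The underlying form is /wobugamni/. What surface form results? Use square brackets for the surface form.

A Stop Lenition: [wobugamni] → [wovuhamni]
B Final Obstruent Devoicing: no change — [wovuhamni]
C Apocope: [wovuhamni] → [wovuhamn]

[wovuhamn]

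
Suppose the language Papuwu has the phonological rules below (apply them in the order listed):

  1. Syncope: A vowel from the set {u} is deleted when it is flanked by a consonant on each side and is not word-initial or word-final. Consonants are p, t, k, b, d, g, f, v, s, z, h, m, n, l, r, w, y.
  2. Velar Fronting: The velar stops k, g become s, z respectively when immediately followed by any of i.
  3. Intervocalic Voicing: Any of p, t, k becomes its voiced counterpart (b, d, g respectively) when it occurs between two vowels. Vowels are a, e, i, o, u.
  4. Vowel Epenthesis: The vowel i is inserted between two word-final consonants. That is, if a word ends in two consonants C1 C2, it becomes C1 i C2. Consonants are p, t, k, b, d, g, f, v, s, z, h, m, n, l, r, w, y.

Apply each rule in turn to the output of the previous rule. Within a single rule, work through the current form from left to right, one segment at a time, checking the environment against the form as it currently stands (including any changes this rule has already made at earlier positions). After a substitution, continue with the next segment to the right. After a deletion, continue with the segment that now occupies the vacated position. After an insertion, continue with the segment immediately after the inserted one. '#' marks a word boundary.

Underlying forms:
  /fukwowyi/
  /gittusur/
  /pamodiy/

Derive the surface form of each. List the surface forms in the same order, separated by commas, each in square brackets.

[fkwowyi], [zittsir], [pamodiy]

/fukwowyi/:
  1 Syncope: [fukwowyi] → [fkwowyi]
  2 Velar Fronting: no change — [fkwowyi]
  3 Intervocalic Voicing: no change — [fkwowyi]
  4 Vowel Epenthesis: no change — [fkwowyi]
/gittusur/:
  1 Syncope: [gittusur] → [gittsr]
  2 Velar Fronting: [gittsr] → [zittsr]
  3 Intervocalic Voicing: no change — [zittsr]
  4 Vowel Epenthesis: [zittsr] → [zittsir]
/pamodiy/:
  1 Syncope: no change — [pamodiy]
  2 Velar Fronting: no change — [pamodiy]
  3 Intervocalic Voicing: no change — [pamodiy]
  4 Vowel Epenthesis: no change — [pamodiy]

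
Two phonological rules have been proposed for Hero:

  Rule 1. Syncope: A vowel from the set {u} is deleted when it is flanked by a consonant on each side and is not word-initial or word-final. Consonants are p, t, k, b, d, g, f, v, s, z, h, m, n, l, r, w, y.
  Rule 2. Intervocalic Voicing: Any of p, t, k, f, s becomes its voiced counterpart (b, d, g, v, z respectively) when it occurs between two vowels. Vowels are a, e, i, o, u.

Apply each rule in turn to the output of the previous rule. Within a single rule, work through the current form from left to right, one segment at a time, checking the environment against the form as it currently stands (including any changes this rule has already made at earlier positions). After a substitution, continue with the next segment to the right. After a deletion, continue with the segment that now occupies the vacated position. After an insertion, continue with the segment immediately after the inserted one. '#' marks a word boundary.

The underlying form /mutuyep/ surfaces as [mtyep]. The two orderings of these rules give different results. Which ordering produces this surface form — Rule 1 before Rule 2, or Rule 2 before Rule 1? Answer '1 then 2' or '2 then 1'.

1 then 2

Order 1 then 2:
  1 Syncope: [mutuyep] → [mtyep]
  2 Intervocalic Voicing: no change — [mtyep]
  result: [mtyep]
Order 2 then 1:
  2 Intervocalic Voicing: [mutuyep] → [muduyep]
  1 Syncope: [muduyep] → [mdyep]
  result: [mdyep]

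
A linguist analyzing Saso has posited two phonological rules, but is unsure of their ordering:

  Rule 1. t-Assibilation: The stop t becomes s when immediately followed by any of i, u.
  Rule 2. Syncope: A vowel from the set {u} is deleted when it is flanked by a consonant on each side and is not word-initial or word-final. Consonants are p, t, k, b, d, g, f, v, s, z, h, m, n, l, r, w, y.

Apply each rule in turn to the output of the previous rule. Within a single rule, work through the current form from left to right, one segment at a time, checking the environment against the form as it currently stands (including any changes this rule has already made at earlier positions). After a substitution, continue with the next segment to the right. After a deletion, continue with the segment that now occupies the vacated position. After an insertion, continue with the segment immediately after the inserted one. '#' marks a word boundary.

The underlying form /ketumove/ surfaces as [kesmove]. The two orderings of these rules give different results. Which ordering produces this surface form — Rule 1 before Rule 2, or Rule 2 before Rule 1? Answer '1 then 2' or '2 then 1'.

1 then 2

Order 1 then 2:
  1 t-Assibilation: [ketumove] → [kesumove]
  2 Syncope: [kesumove] → [kesmove]
  result: [kesmove]
Order 2 then 1:
  2 Syncope: [ketumove] → [ketmove]
  1 t-Assibilation: no change — [ketmove]
  result: [ketmove]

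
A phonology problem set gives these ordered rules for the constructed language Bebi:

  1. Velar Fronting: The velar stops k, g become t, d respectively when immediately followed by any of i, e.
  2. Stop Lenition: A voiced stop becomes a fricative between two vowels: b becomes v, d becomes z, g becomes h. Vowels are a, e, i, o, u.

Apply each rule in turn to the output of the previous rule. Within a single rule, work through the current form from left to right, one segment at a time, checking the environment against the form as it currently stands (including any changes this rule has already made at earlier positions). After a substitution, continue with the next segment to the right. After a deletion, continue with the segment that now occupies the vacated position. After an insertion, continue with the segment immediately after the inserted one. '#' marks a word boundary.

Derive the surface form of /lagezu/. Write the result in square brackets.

1 Velar Fronting: [lagezu] → [ladezu]
2 Stop Lenition: [ladezu] → [lazezu]

[lazezu]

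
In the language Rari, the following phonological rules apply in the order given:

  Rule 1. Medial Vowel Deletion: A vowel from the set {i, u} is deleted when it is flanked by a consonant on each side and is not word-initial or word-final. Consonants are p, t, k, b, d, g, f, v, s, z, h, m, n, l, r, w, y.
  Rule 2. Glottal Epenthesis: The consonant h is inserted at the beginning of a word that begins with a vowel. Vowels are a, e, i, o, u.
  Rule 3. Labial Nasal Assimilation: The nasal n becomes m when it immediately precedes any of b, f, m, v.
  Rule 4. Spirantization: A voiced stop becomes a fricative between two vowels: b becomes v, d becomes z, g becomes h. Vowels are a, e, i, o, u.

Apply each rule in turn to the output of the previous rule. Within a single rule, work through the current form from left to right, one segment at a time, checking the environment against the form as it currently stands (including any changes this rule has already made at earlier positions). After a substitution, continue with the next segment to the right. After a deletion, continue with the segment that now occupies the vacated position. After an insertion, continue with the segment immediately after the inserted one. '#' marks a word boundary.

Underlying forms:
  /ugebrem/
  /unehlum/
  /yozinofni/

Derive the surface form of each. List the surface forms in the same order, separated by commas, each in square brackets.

/ugebrem/:
  Rule 1 Medial Vowel Deletion: no change — [ugebrem]
  Rule 2 Glottal Epenthesis: [ugebrem] → [hugebrem]
  Rule 3 Labial Nasal Assimilation: no change — [hugebrem]
  Rule 4 Spirantization: [hugebrem] → [huhebrem]
/unehlum/:
  Rule 1 Medial Vowel Deletion: [unehlum] → [unehlm]
  Rule 2 Glottal Epenthesis: [unehlm] → [hunehlm]
  Rule 3 Labial Nasal Assimilation: no change — [hunehlm]
  Rule 4 Spirantization: no change — [hunehlm]
/yozinofni/:
  Rule 1 Medial Vowel Deletion: [yozinofni] → [yoznofni]
  Rule 2 Glottal Epenthesis: no change — [yoznofni]
  Rule 3 Labial Nasal Assimilation: no change — [yoznofni]
  Rule 4 Spirantization: no change — [yoznofni]

[huhebrem], [hunehlm], [yoznofni]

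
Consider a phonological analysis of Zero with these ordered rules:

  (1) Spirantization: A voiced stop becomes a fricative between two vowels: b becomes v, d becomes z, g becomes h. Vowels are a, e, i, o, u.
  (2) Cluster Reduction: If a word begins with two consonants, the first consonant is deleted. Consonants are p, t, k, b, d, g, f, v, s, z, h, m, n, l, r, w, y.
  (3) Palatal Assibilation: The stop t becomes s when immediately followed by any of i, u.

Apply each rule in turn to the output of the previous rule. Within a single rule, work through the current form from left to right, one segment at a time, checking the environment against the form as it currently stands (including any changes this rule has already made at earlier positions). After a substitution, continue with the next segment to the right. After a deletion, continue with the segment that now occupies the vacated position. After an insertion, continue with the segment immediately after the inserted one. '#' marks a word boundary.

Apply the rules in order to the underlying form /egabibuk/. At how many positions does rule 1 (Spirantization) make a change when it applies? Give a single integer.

(1) Spirantization: [egabibuk] → [ehavivuk]
(2) Cluster Reduction: no change — [ehavivuk]
(3) Palatal Assibilation: no change — [ehavivuk]
Rule 1 changed 3 position(s).

3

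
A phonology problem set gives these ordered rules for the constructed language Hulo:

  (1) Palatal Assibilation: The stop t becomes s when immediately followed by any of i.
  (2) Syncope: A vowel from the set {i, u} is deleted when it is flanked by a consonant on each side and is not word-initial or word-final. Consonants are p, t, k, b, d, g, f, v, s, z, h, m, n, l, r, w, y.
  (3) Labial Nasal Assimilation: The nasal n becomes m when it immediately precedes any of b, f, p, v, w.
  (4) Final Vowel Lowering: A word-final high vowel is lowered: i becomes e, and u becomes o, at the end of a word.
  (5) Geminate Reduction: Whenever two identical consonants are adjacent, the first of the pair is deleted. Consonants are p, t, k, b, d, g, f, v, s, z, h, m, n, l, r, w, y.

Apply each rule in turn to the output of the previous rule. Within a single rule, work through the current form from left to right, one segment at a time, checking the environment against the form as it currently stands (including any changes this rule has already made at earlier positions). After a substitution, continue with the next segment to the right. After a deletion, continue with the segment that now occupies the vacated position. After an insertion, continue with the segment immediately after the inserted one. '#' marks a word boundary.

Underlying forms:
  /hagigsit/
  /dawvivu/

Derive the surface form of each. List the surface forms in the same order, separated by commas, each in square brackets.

[hagst], [dawvo]

/hagigsit/:
  (1) Palatal Assibilation: no change — [hagigsit]
  (2) Syncope: [hagigsit] → [haggst]
  (3) Labial Nasal Assimilation: no change — [haggst]
  (4) Final Vowel Lowering: no change — [haggst]
  (5) Geminate Reduction: [haggst] → [hagst]
/dawvivu/:
  (1) Palatal Assibilation: no change — [dawvivu]
  (2) Syncope: [dawvivu] → [dawvvu]
  (3) Labial Nasal Assimilation: no change — [dawvvu]
  (4) Final Vowel Lowering: [dawvvu] → [dawvvo]
  (5) Geminate Reduction: [dawvvo] → [dawvo]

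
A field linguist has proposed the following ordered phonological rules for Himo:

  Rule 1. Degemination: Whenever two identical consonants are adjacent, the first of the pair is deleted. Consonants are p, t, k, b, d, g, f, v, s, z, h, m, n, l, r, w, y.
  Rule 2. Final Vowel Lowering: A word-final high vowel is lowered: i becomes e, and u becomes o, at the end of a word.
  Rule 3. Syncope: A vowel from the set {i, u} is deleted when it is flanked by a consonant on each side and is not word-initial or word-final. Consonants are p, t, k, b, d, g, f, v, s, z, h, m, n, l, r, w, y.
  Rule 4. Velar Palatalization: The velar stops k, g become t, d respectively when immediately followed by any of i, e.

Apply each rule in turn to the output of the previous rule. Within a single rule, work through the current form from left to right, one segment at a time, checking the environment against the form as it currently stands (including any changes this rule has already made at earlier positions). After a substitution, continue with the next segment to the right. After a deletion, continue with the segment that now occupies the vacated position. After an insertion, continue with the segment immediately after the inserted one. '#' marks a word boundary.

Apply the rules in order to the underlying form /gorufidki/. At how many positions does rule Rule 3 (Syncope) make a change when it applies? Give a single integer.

2

Rule 1 Degemination: no change — [gorufidki]
Rule 2 Final Vowel Lowering: [gorufidki] → [gorufidke]
Rule 3 Syncope: [gorufidke] → [gorfdke]
Rule 4 Velar Palatalization: [gorfdke] → [gorfdte]
Rule Rule 3 changed 2 position(s).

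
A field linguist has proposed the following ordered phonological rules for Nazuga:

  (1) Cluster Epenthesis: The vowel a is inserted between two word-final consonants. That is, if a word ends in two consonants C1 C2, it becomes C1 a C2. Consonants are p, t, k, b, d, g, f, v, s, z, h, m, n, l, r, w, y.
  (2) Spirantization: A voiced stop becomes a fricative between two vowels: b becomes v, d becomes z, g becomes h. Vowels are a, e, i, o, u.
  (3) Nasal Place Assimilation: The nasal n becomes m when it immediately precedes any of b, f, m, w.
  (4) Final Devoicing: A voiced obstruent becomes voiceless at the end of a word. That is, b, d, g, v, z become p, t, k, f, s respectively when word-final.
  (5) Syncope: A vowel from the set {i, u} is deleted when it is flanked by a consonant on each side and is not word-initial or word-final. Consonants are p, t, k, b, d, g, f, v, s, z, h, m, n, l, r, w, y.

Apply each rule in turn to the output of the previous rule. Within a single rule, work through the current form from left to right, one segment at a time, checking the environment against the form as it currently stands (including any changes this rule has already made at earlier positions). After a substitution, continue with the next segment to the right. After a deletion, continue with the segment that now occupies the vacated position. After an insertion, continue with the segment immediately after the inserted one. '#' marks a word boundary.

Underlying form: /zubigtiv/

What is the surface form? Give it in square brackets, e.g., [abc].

[zvgtf]

(1) Cluster Epenthesis: no change — [zubigtiv]
(2) Spirantization: [zubigtiv] → [zuvigtiv]
(3) Nasal Place Assimilation: no change — [zuvigtiv]
(4) Final Devoicing: [zuvigtiv] → [zuvigtif]
(5) Syncope: [zuvigtif] → [zvgtf]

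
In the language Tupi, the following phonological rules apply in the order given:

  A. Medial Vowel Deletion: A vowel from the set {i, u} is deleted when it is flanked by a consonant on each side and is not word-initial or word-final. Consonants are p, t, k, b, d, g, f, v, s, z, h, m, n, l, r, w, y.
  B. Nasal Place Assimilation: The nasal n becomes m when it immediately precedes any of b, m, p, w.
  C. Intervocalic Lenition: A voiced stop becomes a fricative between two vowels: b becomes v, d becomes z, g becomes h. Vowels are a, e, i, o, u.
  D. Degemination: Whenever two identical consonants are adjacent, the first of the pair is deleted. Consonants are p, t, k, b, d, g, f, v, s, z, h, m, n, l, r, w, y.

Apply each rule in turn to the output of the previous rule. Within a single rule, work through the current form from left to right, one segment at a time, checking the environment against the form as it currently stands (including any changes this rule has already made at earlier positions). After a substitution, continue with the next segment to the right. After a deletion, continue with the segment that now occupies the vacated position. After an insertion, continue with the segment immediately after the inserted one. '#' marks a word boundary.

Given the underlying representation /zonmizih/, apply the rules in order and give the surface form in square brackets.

A Medial Vowel Deletion: [zonmizih] → [zonmzh]
B Nasal Place Assimilation: [zonmzh] → [zommzh]
C Intervocalic Lenition: no change — [zommzh]
D Degemination: [zommzh] → [zomzh]

[zomzh]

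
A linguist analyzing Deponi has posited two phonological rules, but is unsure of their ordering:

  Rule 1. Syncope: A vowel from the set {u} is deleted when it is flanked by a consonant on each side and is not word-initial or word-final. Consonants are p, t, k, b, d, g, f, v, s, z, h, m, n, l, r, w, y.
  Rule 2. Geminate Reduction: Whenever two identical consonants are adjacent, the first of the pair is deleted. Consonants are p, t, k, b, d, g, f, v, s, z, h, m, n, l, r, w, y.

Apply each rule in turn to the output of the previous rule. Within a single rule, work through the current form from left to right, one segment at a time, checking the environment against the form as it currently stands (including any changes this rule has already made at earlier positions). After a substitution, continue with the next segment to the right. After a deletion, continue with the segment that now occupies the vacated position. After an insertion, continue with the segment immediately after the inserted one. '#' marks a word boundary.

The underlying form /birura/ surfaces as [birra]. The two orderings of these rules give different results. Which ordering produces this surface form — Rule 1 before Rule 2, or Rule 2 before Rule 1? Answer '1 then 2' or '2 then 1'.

2 then 1

Order 1 then 2:
  1 Syncope: [birura] → [birra]
  2 Geminate Reduction: [birra] → [bira]
  result: [bira]
Order 2 then 1:
  2 Geminate Reduction: no change — [birura]
  1 Syncope: [birura] → [birra]
  result: [birra]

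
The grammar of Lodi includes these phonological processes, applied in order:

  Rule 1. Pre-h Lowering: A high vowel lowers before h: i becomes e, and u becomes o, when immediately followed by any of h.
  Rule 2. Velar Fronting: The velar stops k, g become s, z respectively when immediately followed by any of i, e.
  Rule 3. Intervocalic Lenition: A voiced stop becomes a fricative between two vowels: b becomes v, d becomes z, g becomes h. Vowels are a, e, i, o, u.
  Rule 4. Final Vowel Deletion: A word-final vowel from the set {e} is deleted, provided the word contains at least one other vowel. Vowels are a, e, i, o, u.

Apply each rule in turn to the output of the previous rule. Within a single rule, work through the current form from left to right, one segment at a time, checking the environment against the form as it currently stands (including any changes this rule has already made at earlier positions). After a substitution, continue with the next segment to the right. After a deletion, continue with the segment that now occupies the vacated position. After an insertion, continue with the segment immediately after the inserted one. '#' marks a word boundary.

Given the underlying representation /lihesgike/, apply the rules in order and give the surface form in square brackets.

[leheszis]

Rule 1 Pre-h Lowering: [lihesgike] → [lehesgike]
Rule 2 Velar Fronting: [lehesgike] → [leheszise]
Rule 3 Intervocalic Lenition: no change — [leheszise]
Rule 4 Final Vowel Deletion: [leheszise] → [leheszis]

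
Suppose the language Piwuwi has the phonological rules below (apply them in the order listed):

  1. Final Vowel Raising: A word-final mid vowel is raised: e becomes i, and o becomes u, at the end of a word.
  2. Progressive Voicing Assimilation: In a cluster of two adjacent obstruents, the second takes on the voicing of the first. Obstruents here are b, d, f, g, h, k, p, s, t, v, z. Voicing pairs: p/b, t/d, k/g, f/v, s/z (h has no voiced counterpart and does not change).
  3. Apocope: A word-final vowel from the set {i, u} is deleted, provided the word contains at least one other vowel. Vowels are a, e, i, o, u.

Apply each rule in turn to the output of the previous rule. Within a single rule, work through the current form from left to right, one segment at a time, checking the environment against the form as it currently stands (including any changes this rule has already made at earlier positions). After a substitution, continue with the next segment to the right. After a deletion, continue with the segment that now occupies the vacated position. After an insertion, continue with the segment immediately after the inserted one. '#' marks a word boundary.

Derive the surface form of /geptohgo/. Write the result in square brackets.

[geptohk]

1 Final Vowel Raising: [geptohgo] → [geptohgu]
2 Progressive Voicing Assimilation: [geptohgu] → [geptohku]
3 Apocope: [geptohku] → [geptohk]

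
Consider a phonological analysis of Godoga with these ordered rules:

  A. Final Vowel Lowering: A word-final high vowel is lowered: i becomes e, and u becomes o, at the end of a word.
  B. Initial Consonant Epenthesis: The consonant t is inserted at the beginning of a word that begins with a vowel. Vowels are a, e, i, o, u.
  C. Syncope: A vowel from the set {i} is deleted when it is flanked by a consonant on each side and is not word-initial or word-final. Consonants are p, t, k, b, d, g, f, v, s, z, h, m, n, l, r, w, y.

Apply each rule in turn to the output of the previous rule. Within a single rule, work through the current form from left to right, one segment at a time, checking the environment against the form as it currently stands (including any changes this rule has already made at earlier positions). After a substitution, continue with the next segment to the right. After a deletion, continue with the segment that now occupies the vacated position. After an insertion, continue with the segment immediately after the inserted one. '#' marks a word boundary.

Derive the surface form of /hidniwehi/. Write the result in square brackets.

A Final Vowel Lowering: [hidniwehi] → [hidniwehe]
B Initial Consonant Epenthesis: no change — [hidniwehe]
C Syncope: [hidniwehe] → [hdnwehe]

[hdnwehe]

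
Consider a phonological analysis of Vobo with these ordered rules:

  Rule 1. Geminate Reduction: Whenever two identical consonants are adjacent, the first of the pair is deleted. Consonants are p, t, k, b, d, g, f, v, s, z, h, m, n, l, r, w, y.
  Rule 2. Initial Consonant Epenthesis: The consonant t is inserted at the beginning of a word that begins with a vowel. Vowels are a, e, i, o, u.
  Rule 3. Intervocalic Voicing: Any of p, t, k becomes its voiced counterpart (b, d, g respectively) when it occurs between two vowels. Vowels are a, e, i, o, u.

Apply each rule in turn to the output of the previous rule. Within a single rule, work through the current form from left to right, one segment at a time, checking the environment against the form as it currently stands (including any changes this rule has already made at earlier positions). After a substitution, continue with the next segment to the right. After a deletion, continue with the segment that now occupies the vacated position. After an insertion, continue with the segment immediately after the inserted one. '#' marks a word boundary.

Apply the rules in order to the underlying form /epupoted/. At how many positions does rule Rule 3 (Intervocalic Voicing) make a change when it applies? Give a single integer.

3

Rule 1 Geminate Reduction: no change — [epupoted]
Rule 2 Initial Consonant Epenthesis: [epupoted] → [tepupoted]
Rule 3 Intervocalic Voicing: [tepupoted] → [tebuboded]
Rule Rule 3 changed 3 position(s).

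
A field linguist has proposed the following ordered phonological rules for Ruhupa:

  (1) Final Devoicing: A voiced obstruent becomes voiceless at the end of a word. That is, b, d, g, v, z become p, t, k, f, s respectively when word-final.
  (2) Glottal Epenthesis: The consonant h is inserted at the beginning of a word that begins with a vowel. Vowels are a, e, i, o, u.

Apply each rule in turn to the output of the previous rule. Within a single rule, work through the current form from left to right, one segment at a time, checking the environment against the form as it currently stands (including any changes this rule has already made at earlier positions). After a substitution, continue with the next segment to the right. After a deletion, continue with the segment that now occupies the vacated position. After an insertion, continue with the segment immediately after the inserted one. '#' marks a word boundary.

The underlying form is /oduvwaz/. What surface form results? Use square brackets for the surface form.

[hoduvwas]

(1) Final Devoicing: [oduvwaz] → [oduvwas]
(2) Glottal Epenthesis: [oduvwas] → [hoduvwas]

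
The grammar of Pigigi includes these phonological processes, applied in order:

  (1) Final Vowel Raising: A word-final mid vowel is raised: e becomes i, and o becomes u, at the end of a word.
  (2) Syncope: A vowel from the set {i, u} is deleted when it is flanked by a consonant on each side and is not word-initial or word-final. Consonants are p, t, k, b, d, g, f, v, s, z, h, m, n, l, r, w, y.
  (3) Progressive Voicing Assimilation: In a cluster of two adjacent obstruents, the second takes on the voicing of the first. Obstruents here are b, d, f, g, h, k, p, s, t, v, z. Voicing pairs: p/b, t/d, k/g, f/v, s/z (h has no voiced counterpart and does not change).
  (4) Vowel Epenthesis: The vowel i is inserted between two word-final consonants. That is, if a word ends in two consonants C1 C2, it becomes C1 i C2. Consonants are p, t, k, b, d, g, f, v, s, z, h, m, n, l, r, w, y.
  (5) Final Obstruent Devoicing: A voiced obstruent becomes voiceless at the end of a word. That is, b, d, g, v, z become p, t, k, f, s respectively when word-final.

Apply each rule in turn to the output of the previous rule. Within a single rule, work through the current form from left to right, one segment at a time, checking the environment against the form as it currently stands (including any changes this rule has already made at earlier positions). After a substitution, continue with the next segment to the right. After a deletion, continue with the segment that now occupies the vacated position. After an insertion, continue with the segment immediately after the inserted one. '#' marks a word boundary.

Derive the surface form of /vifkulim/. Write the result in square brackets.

(1) Final Vowel Raising: no change — [vifkulim]
(2) Syncope: [vifkulim] → [vfklm]
(3) Progressive Voicing Assimilation: [vfklm] → [vvglm]
(4) Vowel Epenthesis: [vvglm] → [vvglim]
(5) Final Obstruent Devoicing: no change — [vvglim]

[vvglim]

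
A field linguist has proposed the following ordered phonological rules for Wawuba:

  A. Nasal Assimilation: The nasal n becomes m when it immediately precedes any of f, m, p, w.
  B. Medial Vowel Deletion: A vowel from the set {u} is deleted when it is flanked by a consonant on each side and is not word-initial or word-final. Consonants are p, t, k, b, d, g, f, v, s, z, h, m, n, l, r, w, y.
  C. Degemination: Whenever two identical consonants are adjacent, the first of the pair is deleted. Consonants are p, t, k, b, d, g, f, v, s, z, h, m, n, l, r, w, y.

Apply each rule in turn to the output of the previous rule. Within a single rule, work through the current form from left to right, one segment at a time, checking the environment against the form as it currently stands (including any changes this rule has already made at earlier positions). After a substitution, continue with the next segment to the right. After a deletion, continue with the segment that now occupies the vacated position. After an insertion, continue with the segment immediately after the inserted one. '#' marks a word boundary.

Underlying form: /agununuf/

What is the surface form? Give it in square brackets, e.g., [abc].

A Nasal Assimilation: no change — [agununuf]
B Medial Vowel Deletion: [agununuf] → [agnnf]
C Degemination: [agnnf] → [agnf]

[agnf]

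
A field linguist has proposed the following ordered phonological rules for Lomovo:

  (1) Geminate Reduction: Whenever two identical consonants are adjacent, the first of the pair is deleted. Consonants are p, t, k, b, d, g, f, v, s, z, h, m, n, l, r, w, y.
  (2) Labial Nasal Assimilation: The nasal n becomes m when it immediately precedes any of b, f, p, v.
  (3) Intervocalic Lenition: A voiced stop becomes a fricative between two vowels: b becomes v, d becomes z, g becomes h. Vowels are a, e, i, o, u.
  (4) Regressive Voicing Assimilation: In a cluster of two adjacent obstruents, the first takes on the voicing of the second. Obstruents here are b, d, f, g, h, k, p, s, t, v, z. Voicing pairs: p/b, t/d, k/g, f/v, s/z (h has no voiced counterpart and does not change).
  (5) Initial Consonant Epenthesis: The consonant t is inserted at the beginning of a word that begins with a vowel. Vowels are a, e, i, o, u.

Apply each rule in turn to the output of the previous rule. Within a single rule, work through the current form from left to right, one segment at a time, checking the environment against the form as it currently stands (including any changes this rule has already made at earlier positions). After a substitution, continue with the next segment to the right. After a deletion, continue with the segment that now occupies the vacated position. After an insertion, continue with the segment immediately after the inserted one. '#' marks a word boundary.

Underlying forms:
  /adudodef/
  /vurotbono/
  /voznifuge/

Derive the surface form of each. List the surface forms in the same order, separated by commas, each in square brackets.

[tazuzozef], [vurodbono], [voznifuhe]

/adudodef/:
  (1) Geminate Reduction: no change — [adudodef]
  (2) Labial Nasal Assimilation: no change — [adudodef]
  (3) Intervocalic Lenition: [adudodef] → [azuzozef]
  (4) Regressive Voicing Assimilation: no change — [azuzozef]
  (5) Initial Consonant Epenthesis: [azuzozef] → [tazuzozef]
/vurotbono/:
  (1) Geminate Reduction: no change — [vurotbono]
  (2) Labial Nasal Assimilation: no change — [vurotbono]
  (3) Intervocalic Lenition: no change — [vurotbono]
  (4) Regressive Voicing Assimilation: [vurotbono] → [vurodbono]
  (5) Initial Consonant Epenthesis: no change — [vurodbono]
/voznifuge/:
  (1) Geminate Reduction: no change — [voznifuge]
  (2) Labial Nasal Assimilation: no change — [voznifuge]
  (3) Intervocalic Lenition: [voznifuge] → [voznifuhe]
  (4) Regressive Voicing Assimilation: no change — [voznifuhe]
  (5) Initial Consonant Epenthesis: no change — [voznifuhe]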